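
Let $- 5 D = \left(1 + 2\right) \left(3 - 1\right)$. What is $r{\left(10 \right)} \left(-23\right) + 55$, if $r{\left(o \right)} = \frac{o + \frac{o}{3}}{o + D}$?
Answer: $\frac{665}{33} \approx 20.152$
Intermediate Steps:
$D = - \frac{6}{5}$ ($D = - \frac{\left(1 + 2\right) \left(3 - 1\right)}{5} = - \frac{3 \cdot 2}{5} = \left(- \frac{1}{5}\right) 6 = - \frac{6}{5} \approx -1.2$)
$r{\left(o \right)} = \frac{4 o}{3 \left(- \frac{6}{5} + o\right)}$ ($r{\left(o \right)} = \frac{o + \frac{o}{3}}{o - \frac{6}{5}} = \frac{o + o \frac{1}{3}}{- \frac{6}{5} + o} = \frac{o + \frac{o}{3}}{- \frac{6}{5} + o} = \frac{\frac{4}{3} o}{- \frac{6}{5} + o} = \frac{4 o}{3 \left(- \frac{6}{5} + o\right)}$)
$r{\left(10 \right)} \left(-23\right) + 55 = \frac{20}{3} \cdot 10 \frac{1}{-6 + 5 \cdot 10} \left(-23\right) + 55 = \frac{20}{3} \cdot 10 \frac{1}{-6 + 50} \left(-23\right) + 55 = \frac{20}{3} \cdot 10 \cdot \frac{1}{44} \left(-23\right) + 55 = \frac{50}{33} \left(-23\right) + 55 = - \frac{1150}{33} + 55 = \frac{665}{33}$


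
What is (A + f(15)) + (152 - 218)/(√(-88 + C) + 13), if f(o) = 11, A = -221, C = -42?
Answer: 6*(-35*√130 + 466*I)/(√130 - 13*I) ≈ -212.87 + 2.5168*I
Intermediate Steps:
(A + f(15)) + (152 - 218)/(√(-88 + C) + 13) = (-221 + 11) + (152 - 218)/(√(-88 - 42) + 13) = -210 - 66/(√(-130) + 13) = -210 - 66/(I*√130 + 13) = -210 - 66/(13 + I*√130)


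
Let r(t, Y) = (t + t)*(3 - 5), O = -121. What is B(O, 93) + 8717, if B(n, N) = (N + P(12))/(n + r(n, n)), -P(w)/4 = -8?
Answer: 3164396/363 ≈ 8717.3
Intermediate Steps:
P(w) = 32 (P(w) = -4*(-8) = 32)
r(t, Y) = -4*t (r(t, Y) = (2*t)*(-2) = -4*t)
B(n, N) = -(32 + N)/(3*n) (B(n, N) = (N + 32)/(n - 4*n) = (32 + N)/((-3*n)) = (32 + N)*(-1/(3*n)) = -(32 + N)/(3*n))
B(O, 93) + 8717 = (⅓)*(-32 - 1*93)/(-121) + 8717 = (⅓)*(-1/121)*(-32 - 93) + 8717 = (⅓)*(-1/121)*(-125) + 8717 = 125/363 + 8717 = 3164396/363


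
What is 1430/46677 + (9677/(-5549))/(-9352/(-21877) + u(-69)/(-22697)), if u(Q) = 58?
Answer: -1332997499738623/327242890631082 ≈ -4.0734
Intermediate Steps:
1430/46677 + (9677/(-5549))/(-9352/(-21877) + u(-69)/(-22697)) = 1430/46677 + (9677/(-5549))/(-9352/(-21877) + 58/(-22697)) = 1430*(1/46677) + (9677*(-1/5549))/(-9352*(-1/21877) + 58*(-1/22697)) = 1430/46677 - 9677/(5549*(56/131 - 58/22697)) = 1430/46677 - 9677/(5549*1263434/2973307) = 1430/46677 - 9677/5549*2973307/1263434 = 1430/46677 - 28772691839/7010795266 = -1332997499738623/327242890631082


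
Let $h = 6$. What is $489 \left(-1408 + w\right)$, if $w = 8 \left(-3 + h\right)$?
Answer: $-676776$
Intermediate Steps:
$w = 24$ ($w = 8 \left(-3 + 6\right) = 8 \cdot 3 = 24$)
$489 \left(-1408 + w\right) = 489 \left(-1408 + 24\right) = 489 \left(-1384\right) = -676776$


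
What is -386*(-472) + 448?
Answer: 182640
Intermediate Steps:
-386*(-472) + 448 = 182192 + 448 = 182640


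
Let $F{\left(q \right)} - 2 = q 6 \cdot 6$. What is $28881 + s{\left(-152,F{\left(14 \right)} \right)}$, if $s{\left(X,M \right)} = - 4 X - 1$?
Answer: $29488$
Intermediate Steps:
$F{\left(q \right)} = 2 + 36 q$ ($F{\left(q \right)} = 2 + q 6 \cdot 6 = 2 + 6 q 6 = 2 + 36 q$)
$s{\left(X,M \right)} = -1 - 4 X$
$28881 + s{\left(-152,F{\left(14 \right)} \right)} = 28881 - -607 = 28881 + \left(-1 + 608\right) = 28881 + 607 = 29488$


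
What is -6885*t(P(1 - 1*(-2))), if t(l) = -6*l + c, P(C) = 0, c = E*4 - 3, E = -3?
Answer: 103275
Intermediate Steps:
c = -15 (c = -3*4 - 3 = -12 - 3 = -15)
t(l) = -15 - 6*l (t(l) = -6*l - 15 = -15 - 6*l)
-6885*t(P(1 - 1*(-2))) = -6885*(-15 - 6*0) = -6885*(-15 + 0) = -6885*(-15) = 103275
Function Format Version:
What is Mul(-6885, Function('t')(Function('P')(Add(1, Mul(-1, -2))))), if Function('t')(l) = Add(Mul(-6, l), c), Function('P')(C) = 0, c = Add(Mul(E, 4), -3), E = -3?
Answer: 103275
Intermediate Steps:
c = -15 (c = Add(Mul(-3, 4), -3) = Add(-12, -3) = -15)
Function('t')(l) = Add(-15, Mul(-6, l)) (Function('t')(l) = Add(Mul(-6, l), -15) = Add(-15, Mul(-6, l)))
Mul(-6885, Function('t')(Function('P')(Add(1, Mul(-1, -2))))) = Mul(-6885, Add(-15, Mul(-6, 0))) = Mul(-6885, Add(-15, 0)) = Mul(-6885, -15) = 103275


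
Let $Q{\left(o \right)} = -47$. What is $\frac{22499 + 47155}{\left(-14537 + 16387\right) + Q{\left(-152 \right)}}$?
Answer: $\frac{23218}{601} \approx 38.632$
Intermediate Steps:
$\frac{22499 + 47155}{\left(-14537 + 16387\right) + Q{\left(-152 \right)}} = \frac{22499 + 47155}{\left(-14537 + 16387\right) - 47} = \frac{69654}{1850 - 47} = \frac{69654}{1803} = 69654 \cdot \frac{1}{1803} = \frac{23218}{601}$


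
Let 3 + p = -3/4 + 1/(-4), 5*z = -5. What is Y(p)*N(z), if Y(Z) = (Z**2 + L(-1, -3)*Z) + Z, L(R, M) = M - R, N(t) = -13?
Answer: -260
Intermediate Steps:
z = -1 (z = (1/5)*(-5) = -1)
p = -4 (p = -3 + (-3/4 + 1/(-4)) = -3 + (-3*1/4 + 1*(-1/4)) = -3 + (-3/4 - 1/4) = -3 - 1 = -4)
Y(Z) = Z**2 - Z (Y(Z) = (Z**2 + (-3 - 1*(-1))*Z) + Z = (Z**2 + (-3 + 1)*Z) + Z = (Z**2 - 2*Z) + Z = Z**2 - Z)
Y(p)*N(z) = -4*(-1 - 4)*(-13) = -4*(-5)*(-13) = 20*(-13) = -260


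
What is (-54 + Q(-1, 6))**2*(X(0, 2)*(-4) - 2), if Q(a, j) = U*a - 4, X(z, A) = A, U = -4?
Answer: -29160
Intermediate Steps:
Q(a, j) = -4 - 4*a (Q(a, j) = -4*a - 4 = -4 - 4*a)
(-54 + Q(-1, 6))**2*(X(0, 2)*(-4) - 2) = (-54 + (-4 - 4*(-1)))**2*(2*(-4) - 2) = (-54 + (-4 + 4))**2*(-8 - 2) = (-54 + 0)**2*(-10) = (-54)**2*(-10) = 2916*(-10) = -29160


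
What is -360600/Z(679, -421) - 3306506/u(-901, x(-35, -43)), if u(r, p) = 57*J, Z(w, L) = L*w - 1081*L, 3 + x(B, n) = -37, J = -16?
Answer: 46605901771/12862392 ≈ 3623.4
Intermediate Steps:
x(B, n) = -40 (x(B, n) = -3 - 37 = -40)
Z(w, L) = -1081*L + L*w
u(r, p) = -912 (u(r, p) = 57*(-16) = -912)
-360600/Z(679, -421) - 3306506/u(-901, x(-35, -43)) = -360600*(-1/(421*(-1081 + 679))) - 3306506/(-912) = -360600/((-421*(-402))) - 3306506*(-1/912) = -360600/169242 + 1653253/456 = -360600*1/169242 + 1653253/456 = -60100/28207 + 1653253/456 = 46605901771/12862392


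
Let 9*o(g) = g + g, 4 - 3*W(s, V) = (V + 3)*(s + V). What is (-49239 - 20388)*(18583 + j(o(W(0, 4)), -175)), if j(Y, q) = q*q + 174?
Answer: -3438320514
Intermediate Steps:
W(s, V) = 4/3 - (3 + V)*(V + s)/3 (W(s, V) = 4/3 - (V + 3)*(s + V)/3 = 4/3 - (3 + V)*(V + s)/3)
o(g) = 2*g/9 (o(g) = (g + g)/9 = (2*g)/9 = 2*g/9)
j(Y, q) = 174 + q**2 (j(Y, q) = q**2 + 174 = 174 + q**2)
(-49239 - 20388)*(18583 + j(o(W(0, 4)), -175)) = (-49239 - 20388)*(18583 + (174 + (-175)**2)) = -69627*(18583 + (174 + 30625)) = -69627*(18583 + 30799) = -69627*49382 = -3438320514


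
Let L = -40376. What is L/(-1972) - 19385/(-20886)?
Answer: 220380089/10296798 ≈ 21.403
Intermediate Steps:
L/(-1972) - 19385/(-20886) = -40376/(-1972) - 19385/(-20886) = -40376*(-1/1972) - 19385*(-1/20886) = 10094/493 + 19385/20886 = 220380089/10296798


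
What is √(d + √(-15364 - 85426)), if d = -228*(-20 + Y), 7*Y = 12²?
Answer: √(-6384 + 49*I*√100790)/7 ≈ 10.317 + 15.386*I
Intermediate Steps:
Y = 144/7 (Y = (⅐)*12² = (⅐)*144 = 144/7 ≈ 20.571)
d = -912/7 (d = -228*(-20 + 144/7) = -228*4/7 = -912/7 ≈ -130.29)
√(d + √(-15364 - 85426)) = √(-912/7 + √(-15364 - 85426)) = √(-912/7 + √(-100790)) = √(-912/7 + I*√100790)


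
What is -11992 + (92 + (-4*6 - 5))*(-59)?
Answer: -15709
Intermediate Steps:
-11992 + (92 + (-4*6 - 5))*(-59) = -11992 + (92 + (-24 - 5))*(-59) = -11992 + (92 - 29)*(-59) = -11992 + 63*(-59) = -11992 - 3717 = -15709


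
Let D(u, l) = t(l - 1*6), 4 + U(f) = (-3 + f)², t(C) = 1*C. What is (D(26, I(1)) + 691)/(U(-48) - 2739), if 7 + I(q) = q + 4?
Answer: -683/142 ≈ -4.8099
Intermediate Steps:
t(C) = C
U(f) = -4 + (-3 + f)²
I(q) = -3 + q (I(q) = -7 + (q + 4) = -7 + (4 + q) = -3 + q)
D(u, l) = -6 + l (D(u, l) = l - 1*6 = l - 6 = -6 + l)
(D(26, I(1)) + 691)/(U(-48) - 2739) = ((-6 + (-3 + 1)) + 691)/((-4 + (-3 - 48)²) - 2739) = ((-6 - 2) + 691)/((-4 + (-51)²) - 2739) = (-8 + 691)/((-4 + 2601) - 2739) = 683/(2597 - 2739) = 683/(-142) = 683*(-1/142) = -683/142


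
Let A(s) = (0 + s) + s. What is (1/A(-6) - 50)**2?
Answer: 361201/144 ≈ 2508.3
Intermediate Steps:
A(s) = 2*s (A(s) = s + s = 2*s)
(1/A(-6) - 50)**2 = (1/(2*(-6)) - 50)**2 = (1/(-12) - 50)**2 = (-1/12 - 50)**2 = (-601/12)**2 = 361201/144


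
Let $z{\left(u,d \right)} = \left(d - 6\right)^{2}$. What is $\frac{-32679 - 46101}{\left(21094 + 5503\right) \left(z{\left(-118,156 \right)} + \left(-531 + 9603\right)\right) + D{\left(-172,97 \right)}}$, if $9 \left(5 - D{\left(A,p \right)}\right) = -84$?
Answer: $- \frac{47268}{503832299} \approx -9.3817 \cdot 10^{-5}$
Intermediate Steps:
$D{\left(A,p \right)} = \frac{43}{3}$ ($D{\left(A,p \right)} = 5 - - \frac{28}{3} = 5 + \frac{28}{3} = \frac{43}{3}$)
$z{\left(u,d \right)} = \left(-6 + d\right)^{2}$
$\frac{-32679 - 46101}{\left(21094 + 5503\right) \left(z{\left(-118,156 \right)} + \left(-531 + 9603\right)\right) + D{\left(-172,97 \right)}} = \frac{-32679 - 46101}{\left(21094 + 5503\right) \left(\left(-6 + 156\right)^{2} + \left(-531 + 9603\right)\right) + \frac{43}{3}} = - \frac{78780}{26597 \left(150^{2} + 9072\right) + \frac{43}{3}} = - \frac{78780}{26597 \left(22500 + 9072\right) + \frac{43}{3}} = - \frac{78780}{26597 \cdot 31572 + \frac{43}{3}} = - \frac{78780}{839720484 + \frac{43}{3}} = - \frac{78780}{\frac{2519161495}{3}} = \left(-78780\right) \frac{3}{2519161495} = - \frac{47268}{503832299}$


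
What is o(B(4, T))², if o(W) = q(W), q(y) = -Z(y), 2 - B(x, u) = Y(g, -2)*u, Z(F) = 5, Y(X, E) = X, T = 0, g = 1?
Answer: 25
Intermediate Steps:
B(x, u) = 2 - u
q(y) = -5 (q(y) = -1*5 = -5)
o(W) = -5
o(B(4, T))² = (-5)² = 25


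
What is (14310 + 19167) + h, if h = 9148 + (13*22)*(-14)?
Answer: 38621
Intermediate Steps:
h = 5144 (h = 9148 + 286*(-14) = 9148 - 4004 = 5144)
(14310 + 19167) + h = (14310 + 19167) + 5144 = 33477 + 5144 = 38621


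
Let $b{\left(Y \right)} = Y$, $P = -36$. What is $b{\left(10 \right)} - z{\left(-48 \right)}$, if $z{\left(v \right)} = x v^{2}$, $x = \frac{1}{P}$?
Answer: $74$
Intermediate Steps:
$x = - \frac{1}{36}$ ($x = \frac{1}{-36} = - \frac{1}{36} \approx -0.027778$)
$z{\left(v \right)} = - \frac{v^{2}}{36}$
$b{\left(10 \right)} - z{\left(-48 \right)} = 10 - - \frac{\left(-48\right)^{2}}{36} = 10 - \left(- \frac{1}{36}\right) 2304 = 10 - -64 = 10 + 64 = 74$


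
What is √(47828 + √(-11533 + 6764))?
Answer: √(47828 + I*√4769) ≈ 218.7 + 0.158*I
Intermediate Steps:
√(47828 + √(-11533 + 6764)) = √(47828 + √(-4769)) = √(47828 + I*√4769)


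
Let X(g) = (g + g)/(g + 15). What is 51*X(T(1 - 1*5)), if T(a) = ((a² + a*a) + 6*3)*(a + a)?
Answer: 8160/77 ≈ 105.97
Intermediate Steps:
T(a) = 2*a*(18 + 2*a²) (T(a) = ((a² + a²) + 18)*(2*a) = (2*a² + 18)*(2*a) = (18 + 2*a²)*(2*a) = 2*a*(18 + 2*a²))
X(g) = 2*g/(15 + g) (X(g) = (2*g)/(15 + g) = 2*g/(15 + g))
51*X(T(1 - 1*5)) = 51*(2*(4*(1 - 1*5)*(9 + (1 - 1*5)²))/(15 + 4*(1 - 1*5)*(9 + (1 - 1*5)²))) = 51*(2*(4*(1 - 5)*(9 + (1 - 5)²))/(15 + 4*(1 - 5)*(9 + (1 - 5)²))) = 51*(2*(4*(-4)*(9 + (-4)²))/(15 + 4*(-4)*(9 + (-4)²))) = 51*(2*(4*(-4)*(9 + 16))/(15 + 4*(-4)*(9 + 16))) = 51*(2*(4*(-4)*25)/(15 + 4*(-4)*25)) = 51*(2*(-400)/(15 - 400)) = 51*(2*(-400)/(-385)) = 51*(2*(-400)*(-1/385)) = 51*(160/77) = 8160/77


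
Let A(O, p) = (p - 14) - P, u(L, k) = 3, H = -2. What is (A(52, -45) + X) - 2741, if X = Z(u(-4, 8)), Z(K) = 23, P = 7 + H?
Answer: -2782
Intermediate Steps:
P = 5 (P = 7 - 2 = 5)
X = 23
A(O, p) = -19 + p (A(O, p) = (p - 14) - 1*5 = (-14 + p) - 5 = -19 + p)
(A(52, -45) + X) - 2741 = ((-19 - 45) + 23) - 2741 = (-64 + 23) - 2741 = -41 - 2741 = -2782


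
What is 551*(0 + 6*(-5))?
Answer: -16530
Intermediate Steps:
551*(0 + 6*(-5)) = 551*(0 - 30) = 551*(-30) = -16530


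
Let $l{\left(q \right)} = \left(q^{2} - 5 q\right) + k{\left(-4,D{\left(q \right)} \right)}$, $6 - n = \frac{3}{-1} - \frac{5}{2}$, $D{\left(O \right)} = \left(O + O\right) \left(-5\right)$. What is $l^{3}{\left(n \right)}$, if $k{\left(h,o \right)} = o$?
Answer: $- \frac{4173281}{64} \approx -65208.0$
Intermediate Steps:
$D{\left(O \right)} = - 10 O$ ($D{\left(O \right)} = 2 O \left(-5\right) = - 10 O$)
$n = \frac{23}{2}$ ($n = 6 - \left(\frac{3}{-1} - \frac{5}{2}\right) = 6 - \left(3 \left(-1\right) - \frac{5}{2}\right) = 6 - \left(-3 - \frac{5}{2}\right) = 6 - - \frac{11}{2} = 6 + \frac{11}{2} = \frac{23}{2} \approx 11.5$)
$l{\left(q \right)} = q^{2} - 15 q$ ($l{\left(q \right)} = \left(q^{2} - 5 q\right) - 10 q = q^{2} - 15 q$)
$l^{3}{\left(n \right)} = \left(\frac{23 \left(-15 + \frac{23}{2}\right)}{2}\right)^{3} = \left(\frac{23}{2} \left(- \frac{7}{2}\right)\right)^{3} = \left(- \frac{161}{4}\right)^{3} = - \frac{4173281}{64}$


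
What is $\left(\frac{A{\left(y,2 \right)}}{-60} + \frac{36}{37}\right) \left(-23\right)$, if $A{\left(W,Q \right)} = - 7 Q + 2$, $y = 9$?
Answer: $- \frac{4991}{185} \approx -26.978$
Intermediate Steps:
$A{\left(W,Q \right)} = 2 - 7 Q$
$\left(\frac{A{\left(y,2 \right)}}{-60} + \frac{36}{37}\right) \left(-23\right) = \left(\frac{2 - 14}{-60} + \frac{36}{37}\right) \left(-23\right) = \left(\left(2 - 14\right) \left(- \frac{1}{60}\right) + 36 \cdot \frac{1}{37}\right) \left(-23\right) = \left(\left(-12\right) \left(- \frac{1}{60}\right) + \frac{36}{37}\right) \left(-23\right) = \left(\frac{1}{5} + \frac{36}{37}\right) \left(-23\right) = \frac{217}{185} \left(-23\right) = - \frac{4991}{185}$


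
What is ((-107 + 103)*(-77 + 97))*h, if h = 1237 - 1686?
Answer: 35920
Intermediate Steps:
h = -449
((-107 + 103)*(-77 + 97))*h = ((-107 + 103)*(-77 + 97))*(-449) = -4*20*(-449) = -80*(-449) = 35920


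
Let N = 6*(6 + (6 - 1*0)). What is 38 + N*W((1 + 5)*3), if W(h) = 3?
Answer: 254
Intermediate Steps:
N = 72 (N = 6*(6 + (6 + 0)) = 6*(6 + 6) = 6*12 = 72)
38 + N*W((1 + 5)*3) = 38 + 72*3 = 38 + 216 = 254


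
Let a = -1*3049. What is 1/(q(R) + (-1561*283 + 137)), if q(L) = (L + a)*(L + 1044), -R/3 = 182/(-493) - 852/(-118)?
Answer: -846053569/3031536644260958 ≈ -2.7908e-7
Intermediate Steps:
R = -597840/29087 (R = -3*(182/(-493) - 852/(-118)) = -3*(182*(-1/493) - 852*(-1/118)) = -3*(-182/493 + 426/59) = -3*199280/29087 = -597840/29087 ≈ -20.553)
a = -3049
q(L) = (-3049 + L)*(1044 + L) (q(L) = (L - 3049)*(L + 1044) = (-3049 + L)*(1044 + L))
1/(q(R) + (-1561*283 + 137)) = 1/((-3183156 + (-597840/29087)² - 2005*(-597840/29087)) + (-1561*283 + 137)) = 1/((-3183156 + 357412665600/846053569 + 1198669200/29087) + (-441763 + 137)) = 1/(-2657897390797764/846053569 - 441626) = 1/(-3031536644260958/846053569) = -846053569/3031536644260958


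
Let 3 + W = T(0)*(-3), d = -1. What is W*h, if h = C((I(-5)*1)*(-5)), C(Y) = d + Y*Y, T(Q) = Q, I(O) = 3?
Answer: -672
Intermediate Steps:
C(Y) = -1 + Y² (C(Y) = -1 + Y*Y = -1 + Y²)
h = 224 (h = -1 + ((3*1)*(-5))² = -1 + (3*(-5))² = -1 + (-15)² = -1 + 225 = 224)
W = -3 (W = -3 + 0*(-3) = -3 + 0 = -3)
W*h = -3*224 = -672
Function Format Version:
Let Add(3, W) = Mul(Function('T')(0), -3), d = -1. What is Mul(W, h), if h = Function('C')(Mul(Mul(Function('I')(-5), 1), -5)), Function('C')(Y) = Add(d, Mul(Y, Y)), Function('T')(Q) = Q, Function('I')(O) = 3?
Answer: -672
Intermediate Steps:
Function('C')(Y) = Add(-1, Pow(Y, 2)) (Function('C')(Y) = Add(-1, Mul(Y, Y)) = Add(-1, Pow(Y, 2)))
h = 224 (h = Add(-1, Pow(Mul(Mul(3, 1), -5), 2)) = Add(-1, Pow(Mul(3, -5), 2)) = Add(-1, Pow(-15, 2)) = Add(-1, 225) = 224)
W = -3 (W = Add(-3, Mul(0, -3)) = Add(-3, 0) = -3)
Mul(W, h) = Mul(-3, 224) = -672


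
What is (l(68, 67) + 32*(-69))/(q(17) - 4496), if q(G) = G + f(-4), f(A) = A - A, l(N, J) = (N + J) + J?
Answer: 2006/4479 ≈ 0.44787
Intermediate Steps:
l(N, J) = N + 2*J (l(N, J) = (J + N) + J = N + 2*J)
f(A) = 0
q(G) = G (q(G) = G + 0 = G)
(l(68, 67) + 32*(-69))/(q(17) - 4496) = ((68 + 2*67) + 32*(-69))/(17 - 4496) = ((68 + 134) - 2208)/(-4479) = (202 - 2208)*(-1/4479) = -2006*(-1/4479) = 2006/4479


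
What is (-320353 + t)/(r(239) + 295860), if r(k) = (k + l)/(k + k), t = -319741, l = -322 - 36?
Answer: -305964932/141420961 ≈ -2.1635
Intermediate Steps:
l = -358
r(k) = (-358 + k)/(2*k) (r(k) = (k - 358)/(k + k) = (-358 + k)/((2*k)) = (-358 + k)*(1/(2*k)) = (-358 + k)/(2*k))
(-320353 + t)/(r(239) + 295860) = (-320353 - 319741)/((½)*(-358 + 239)/239 + 295860) = -640094/((½)*(1/239)*(-119) + 295860) = -640094/(-119/478 + 295860) = -640094/141420961/478 = -640094*478/141420961 = -305964932/141420961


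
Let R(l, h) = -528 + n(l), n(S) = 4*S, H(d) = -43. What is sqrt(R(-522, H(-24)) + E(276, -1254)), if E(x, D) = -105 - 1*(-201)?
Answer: 6*I*sqrt(70) ≈ 50.2*I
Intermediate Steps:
E(x, D) = 96 (E(x, D) = -105 + 201 = 96)
R(l, h) = -528 + 4*l
sqrt(R(-522, H(-24)) + E(276, -1254)) = sqrt((-528 + 4*(-522)) + 96) = sqrt((-528 - 2088) + 96) = sqrt(-2616 + 96) = sqrt(-2520) = 6*I*sqrt(70)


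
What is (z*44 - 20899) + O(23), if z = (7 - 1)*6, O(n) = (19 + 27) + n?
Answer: -19246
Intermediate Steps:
O(n) = 46 + n
z = 36 (z = 6*6 = 36)
(z*44 - 20899) + O(23) = (36*44 - 20899) + (46 + 23) = (1584 - 20899) + 69 = -19315 + 69 = -19246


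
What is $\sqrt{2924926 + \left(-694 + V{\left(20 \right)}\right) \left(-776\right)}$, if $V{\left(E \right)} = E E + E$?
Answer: $5 \sqrt{125502} \approx 1771.3$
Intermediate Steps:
$V{\left(E \right)} = E + E^{2}$ ($V{\left(E \right)} = E^{2} + E = E + E^{2}$)
$\sqrt{2924926 + \left(-694 + V{\left(20 \right)}\right) \left(-776\right)} = \sqrt{2924926 + \left(-694 + 20 \left(1 + 20\right)\right) \left(-776\right)} = \sqrt{2924926 + \left(-694 + 20 \cdot 21\right) \left(-776\right)} = \sqrt{2924926 + \left(-694 + 420\right) \left(-776\right)} = \sqrt{2924926 - -212624} = \sqrt{2924926 + 212624} = \sqrt{3137550} = 5 \sqrt{125502}$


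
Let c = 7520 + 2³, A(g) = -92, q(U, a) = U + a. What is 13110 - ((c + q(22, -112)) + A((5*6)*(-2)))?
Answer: 5764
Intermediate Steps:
c = 7528 (c = 7520 + 8 = 7528)
13110 - ((c + q(22, -112)) + A((5*6)*(-2))) = 13110 - ((7528 + (22 - 112)) - 92) = 13110 - ((7528 - 90) - 92) = 13110 - (7438 - 92) = 13110 - 1*7346 = 13110 - 7346 = 5764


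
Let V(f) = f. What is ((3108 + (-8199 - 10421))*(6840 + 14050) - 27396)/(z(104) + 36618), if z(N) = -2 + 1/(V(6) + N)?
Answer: -35648038360/4027761 ≈ -8850.6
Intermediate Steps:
z(N) = -2 + 1/(6 + N)
((3108 + (-8199 - 10421))*(6840 + 14050) - 27396)/(z(104) + 36618) = ((3108 + (-8199 - 10421))*(6840 + 14050) - 27396)/((-11 - 2*104)/(6 + 104) + 36618) = ((3108 - 18620)*20890 - 27396)/((-11 - 208)/110 + 36618) = (-15512*20890 - 27396)/((1/110)*(-219) + 36618) = (-324045680 - 27396)/(-219/110 + 36618) = -324073076/4027761/110 = -324073076*110/4027761 = -35648038360/4027761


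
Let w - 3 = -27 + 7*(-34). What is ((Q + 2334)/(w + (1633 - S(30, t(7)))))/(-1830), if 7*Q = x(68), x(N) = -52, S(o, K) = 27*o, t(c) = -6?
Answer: -479/211365 ≈ -0.0022662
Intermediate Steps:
w = -262 (w = 3 + (-27 + 7*(-34)) = 3 + (-27 - 238) = 3 - 265 = -262)
Q = -52/7 (Q = (⅐)*(-52) = -52/7 ≈ -7.4286)
((Q + 2334)/(w + (1633 - S(30, t(7)))))/(-1830) = ((-52/7 + 2334)/(-262 + (1633 - 27*30)))/(-1830) = (16286/(7*(-262 + (1633 - 1*810))))*(-1/1830) = (16286/(7*(-262 + (1633 - 810))))*(-1/1830) = (16286/(7*(-262 + 823)))*(-1/1830) = ((16286/7)/561)*(-1/1830) = ((16286/7)*(1/561))*(-1/1830) = (958/231)*(-1/1830) = -479/211365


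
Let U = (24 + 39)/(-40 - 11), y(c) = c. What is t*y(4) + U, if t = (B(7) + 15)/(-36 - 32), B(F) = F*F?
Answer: -5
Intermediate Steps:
U = -21/17 (U = 63/(-51) = 63*(-1/51) = -21/17 ≈ -1.2353)
B(F) = F²
t = -16/17 (t = (7² + 15)/(-36 - 32) = (49 + 15)/(-68) = 64*(-1/68) = -16/17 ≈ -0.94118)
t*y(4) + U = -16/17*4 - 21/17 = -64/17 - 21/17 = -5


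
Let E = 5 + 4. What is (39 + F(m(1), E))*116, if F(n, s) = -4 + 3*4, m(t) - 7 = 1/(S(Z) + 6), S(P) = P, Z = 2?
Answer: 5452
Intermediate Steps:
E = 9
m(t) = 57/8 (m(t) = 7 + 1/(2 + 6) = 7 + 1/8 = 57/8)
F(n, s) = 8 (F(n, s) = -4 + 12 = 8)
(39 + F(m(1), E))*116 = (39 + 8)*116 = 47*116 = 5452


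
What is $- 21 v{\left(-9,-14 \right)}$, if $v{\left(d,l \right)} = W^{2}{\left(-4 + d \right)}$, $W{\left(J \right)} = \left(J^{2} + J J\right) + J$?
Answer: $-2218125$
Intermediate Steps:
$W{\left(J \right)} = J + 2 J^{2}$ ($W{\left(J \right)} = \left(J^{2} + J^{2}\right) + J = 2 J^{2} + J = J + 2 J^{2}$)
$v{\left(d,l \right)} = \left(-7 + 2 d\right)^{2} \left(-4 + d\right)^{2}$ ($v{\left(d,l \right)} = \left(\left(-4 + d\right) \left(1 + 2 \left(-4 + d\right)\right)\right)^{2} = \left(\left(-4 + d\right) \left(1 + \left(-8 + 2 d\right)\right)\right)^{2} = \left(\left(-4 + d\right) \left(-7 + 2 d\right)\right)^{2} = \left(\left(-7 + 2 d\right) \left(-4 + d\right)\right)^{2} = \left(-7 + 2 d\right)^{2} \left(-4 + d\right)^{2}$)
$- 21 v{\left(-9,-14 \right)} = - 21 \left(-7 + 2 \left(-9\right)\right)^{2} \left(-4 - 9\right)^{2} = - 21 \left(-7 - 18\right)^{2} \left(-13\right)^{2} = - 21 \left(-25\right)^{2} \cdot 169 = - 21 \cdot 625 \cdot 169 = \left(-21\right) 105625 = -2218125$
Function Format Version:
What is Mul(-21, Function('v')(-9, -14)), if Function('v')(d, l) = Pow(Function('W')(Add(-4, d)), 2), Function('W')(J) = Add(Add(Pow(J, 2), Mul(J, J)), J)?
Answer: -2218125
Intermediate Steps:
Function('W')(J) = Add(J, Mul(2, Pow(J, 2))) (Function('W')(J) = Add(Add(Pow(J, 2), Pow(J, 2)), J) = Add(Mul(2, Pow(J, 2)), J) = Add(J, Mul(2, Pow(J, 2))))
Function('v')(d, l) = Mul(Pow(Add(-7, Mul(2, d)), 2), Pow(Add(-4, d), 2)) (Function('v')(d, l) = Pow(Mul(Add(-4, d), Add(1, Mul(2, Add(-4, d)))), 2) = Pow(Mul(Add(-4, d), Add(1, Add(-8, Mul(2, d)))), 2) = Pow(Mul(Add(-4, d), Add(-7, Mul(2, d))), 2) = Pow(Mul(Add(-7, Mul(2, d)), Add(-4, d)), 2) = Mul(Pow(Add(-7, Mul(2, d)), 2), Pow(Add(-4, d), 2)))
Mul(-21, Function('v')(-9, -14)) = Mul(-21, Mul(Pow(Add(-7, Mul(2, -9)), 2), Pow(Add(-4, -9), 2))) = Mul(-21, Mul(Pow(Add(-7, -18), 2), Pow(-13, 2))) = Mul(-21, Mul(Pow(-25, 2), 169)) = Mul(-21, Mul(625, 169)) = Mul(-21, 105625) = -2218125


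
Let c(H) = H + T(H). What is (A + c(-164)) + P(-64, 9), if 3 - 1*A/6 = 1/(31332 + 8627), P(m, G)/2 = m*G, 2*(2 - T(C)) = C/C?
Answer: -103613699/79918 ≈ -1296.5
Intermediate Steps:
T(C) = 3/2 (T(C) = 2 - C/(2*C) = 2 - ½*1 = 2 - ½ = 3/2)
P(m, G) = 2*G*m (P(m, G) = 2*(m*G) = 2*(G*m) = 2*G*m)
A = 719256/39959 (A = 18 - 6/(31332 + 8627) = 18 - 6/39959 = 719256/39959 ≈ 18.000)
c(H) = 3/2 + H (c(H) = H + 3/2 = 3/2 + H)
(A + c(-164)) + P(-64, 9) = (719256/39959 + (3/2 - 164)) + 2*9*(-64) = (719256/39959 - 325/2) - 1152 = -11548163/79918 - 1152 = -103613699/79918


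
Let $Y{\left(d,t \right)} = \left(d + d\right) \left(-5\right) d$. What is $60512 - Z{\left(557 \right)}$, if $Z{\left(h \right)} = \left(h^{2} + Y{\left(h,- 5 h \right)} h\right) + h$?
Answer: $1727836636$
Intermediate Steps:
$Y{\left(d,t \right)} = - 10 d^{2}$ ($Y{\left(d,t \right)} = 2 d \left(-5\right) d = - 10 d d = - 10 d^{2}$)
$Z{\left(h \right)} = h + h^{2} - 10 h^{3}$ ($Z{\left(h \right)} = \left(h^{2} + - 10 h^{2} h\right) + h = \left(h^{2} - 10 h^{3}\right) + h = h + h^{2} - 10 h^{3}$)
$60512 - Z{\left(557 \right)} = 60512 - 557 \left(1 + 557 - 10 \cdot 557^{2}\right) = 60512 - 557 \left(1 + 557 - 3102490\right) = 60512 - 557 \left(-3101932\right) = 60512 - -1727776124 = 60512 + 1727776124 = 1727836636$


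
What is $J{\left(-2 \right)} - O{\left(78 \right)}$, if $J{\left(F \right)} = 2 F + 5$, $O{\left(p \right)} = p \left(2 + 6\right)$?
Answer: $-623$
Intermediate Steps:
$O{\left(p \right)} = 8 p$ ($O{\left(p \right)} = p 8 = 8 p$)
$J{\left(F \right)} = 5 + 2 F$
$J{\left(-2 \right)} - O{\left(78 \right)} = \left(5 + 2 \left(-2\right)\right) - 8 \cdot 78 = \left(5 - 4\right) - 624 = 1 - 624 = -623$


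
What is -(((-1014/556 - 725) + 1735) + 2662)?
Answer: -1020309/278 ≈ -3670.2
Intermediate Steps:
-(((-1014/556 - 725) + 1735) + 2662) = -(((-1014*1/556 - 725) + 1735) + 2662) = -(((-507/278 - 725) + 1735) + 2662) = -((-202057/278 + 1735) + 2662) = -(280273/278 + 2662) = -1*1020309/278 = -1020309/278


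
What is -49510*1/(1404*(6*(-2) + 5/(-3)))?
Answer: 24755/9594 ≈ 2.5803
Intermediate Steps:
-49510*1/(1404*(6*(-2) + 5/(-3))) = -49510*1/(1404*(-12 + 5*(-⅓))) = -49510*1/(1404*(-12 - 5/3)) = -49510/(-27*(-41/3)*(-52)) = -49510/(369*(-52)) = -49510/(-19188) = -49510*(-1/19188) = 24755/9594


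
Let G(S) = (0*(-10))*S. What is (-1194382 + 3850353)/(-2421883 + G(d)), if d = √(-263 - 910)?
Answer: -2655971/2421883 ≈ -1.0967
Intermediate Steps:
d = I*√1173 (d = √(-1173) = I*√1173 ≈ 34.249*I)
G(S) = 0 (G(S) = 0*S = 0)
(-1194382 + 3850353)/(-2421883 + G(d)) = (-1194382 + 3850353)/(-2421883 + 0) = 2655971/(-2421883) = 2655971*(-1/2421883) = -2655971/2421883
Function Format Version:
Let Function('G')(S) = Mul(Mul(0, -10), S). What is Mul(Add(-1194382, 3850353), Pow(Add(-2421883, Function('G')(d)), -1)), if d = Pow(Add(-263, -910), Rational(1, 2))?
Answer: Rational(-2655971, 2421883) ≈ -1.0967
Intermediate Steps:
d = Mul(I, Pow(1173, Rational(1, 2))) (d = Pow(-1173, Rational(1, 2)) = Mul(I, Pow(1173, Rational(1, 2))) ≈ Mul(34.249, I))
Function('G')(S) = 0 (Function('G')(S) = Mul(0, S) = 0)
Mul(Add(-1194382, 3850353), Pow(Add(-2421883, Function('G')(d)), -1)) = Mul(Add(-1194382, 3850353), Pow(Add(-2421883, 0), -1)) = Mul(2655971, Pow(-2421883, -1)) = Mul(2655971, Rational(-1, 2421883)) = Rational(-2655971, 2421883)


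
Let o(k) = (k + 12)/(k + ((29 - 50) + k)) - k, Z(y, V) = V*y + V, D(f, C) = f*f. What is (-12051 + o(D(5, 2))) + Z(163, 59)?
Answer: -69563/29 ≈ -2398.7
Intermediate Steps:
D(f, C) = f²
Z(y, V) = V + V*y
o(k) = -k + (12 + k)/(-21 + 2*k) (o(k) = (12 + k)/(k + (-21 + k)) - k = (12 + k)/(-21 + 2*k) - k = -k + (12 + k)/(-21 + 2*k))
(-12051 + o(D(5, 2))) + Z(163, 59) = (-12051 + 2*(6 - (5²)² + 11*5²)/(-21 + 2*5²)) + 59*(1 + 163) = (-12051 + 2*(6 - 1*25² + 11*25)/(-21 + 2*25)) + 59*164 = (-12051 + 2*(6 - 1*625 + 275)/(-21 + 50)) + 9676 = (-12051 + 2*(6 - 625 + 275)/29) + 9676 = (-12051 + 2*(1/29)*(-344)) + 9676 = (-12051 - 688/29) + 9676 = -350167/29 + 9676 = -69563/29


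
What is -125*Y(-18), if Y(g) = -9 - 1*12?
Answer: 2625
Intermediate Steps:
Y(g) = -21 (Y(g) = -9 - 12 = -21)
-125*Y(-18) = -125*(-21) = 2625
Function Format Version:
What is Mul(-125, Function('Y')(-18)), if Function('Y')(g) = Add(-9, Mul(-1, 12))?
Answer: 2625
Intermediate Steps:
Function('Y')(g) = -21 (Function('Y')(g) = Add(-9, -12) = -21)
Mul(-125, Function('Y')(-18)) = Mul(-125, -21) = 2625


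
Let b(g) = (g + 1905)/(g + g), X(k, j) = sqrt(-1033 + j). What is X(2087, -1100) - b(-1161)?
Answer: 124/387 + 3*I*sqrt(237) ≈ 0.32041 + 46.184*I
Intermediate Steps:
b(g) = (1905 + g)/(2*g) (b(g) = (1905 + g)/((2*g)) = (1905 + g)*(1/(2*g)) = (1905 + g)/(2*g))
X(2087, -1100) - b(-1161) = sqrt(-1033 - 1100) - (1905 - 1161)/(2*(-1161)) = sqrt(-2133) - (-1)*744/(2*1161) = 3*I*sqrt(237) - 1*(-124/387) = 3*I*sqrt(237) + 124/387 = 124/387 + 3*I*sqrt(237)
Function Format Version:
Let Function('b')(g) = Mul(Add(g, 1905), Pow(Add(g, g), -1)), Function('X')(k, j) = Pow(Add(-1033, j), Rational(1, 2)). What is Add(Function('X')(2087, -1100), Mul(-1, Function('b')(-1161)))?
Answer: Add(Rational(124, 387), Mul(3, I, Pow(237, Rational(1, 2)))) ≈ Add(0.32041, Mul(46.184, I))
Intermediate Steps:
Function('b')(g) = Mul(Rational(1, 2), Pow(g, -1), Add(1905, g)) (Function('b')(g) = Mul(Add(1905, g), Pow(Mul(2, g), -1)) = Mul(Add(1905, g), Mul(Rational(1, 2), Pow(g, -1))) = Mul(Rational(1, 2), Pow(g, -1), Add(1905, g)))
Add(Function('X')(2087, -1100), Mul(-1, Function('b')(-1161))) = Add(Pow(Add(-1033, -1100), Rational(1, 2)), Mul(-1, Mul(Rational(1, 2), Pow(-1161, -1), Add(1905, -1161)))) = Add(Pow(-2133, Rational(1, 2)), Mul(-1, Mul(Rational(1, 2), Rational(-1, 1161), 744))) = Add(Mul(3, I, Pow(237, Rational(1, 2))), Mul(-1, Rational(-124, 387))) = Add(Mul(3, I, Pow(237, Rational(1, 2))), Rational(124, 387)) = Add(Rational(124, 387), Mul(3, I, Pow(237, Rational(1, 2))))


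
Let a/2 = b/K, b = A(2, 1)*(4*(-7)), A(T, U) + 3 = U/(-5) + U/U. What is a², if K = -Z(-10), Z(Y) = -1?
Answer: 379456/25 ≈ 15178.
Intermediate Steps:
A(T, U) = -2 - U/5 (A(T, U) = -3 + (U/(-5) + U/U) = -3 + (U*(-⅕) + 1) = -3 + (-U/5 + 1) = -3 + (1 - U/5) = -2 - U/5)
b = 308/5 (b = (-2 - ⅕*1)*(4*(-7)) = (-2 - ⅕)*(-28) = -11/5*(-28) = 308/5 ≈ 61.600)
K = 1 (K = -1*(-1) = 1)
a = 616/5 (a = 2*((308/5)/1) = 2*((308/5)*1) = 2*(308/5) = 616/5 ≈ 123.20)
a² = (616/5)² = 379456/25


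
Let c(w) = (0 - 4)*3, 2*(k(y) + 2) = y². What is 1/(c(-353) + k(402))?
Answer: 1/80788 ≈ 1.2378e-5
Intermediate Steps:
k(y) = -2 + y²/2
c(w) = -12 (c(w) = -4*3 = -12)
1/(c(-353) + k(402)) = 1/(-12 + (-2 + (½)*402²)) = 1/(-12 + (-2 + (½)*161604)) = 1/(-12 + (-2 + 80802)) = 1/(-12 + 80800) = 1/80788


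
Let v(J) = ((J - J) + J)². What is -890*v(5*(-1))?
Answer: -22250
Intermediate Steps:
v(J) = J² (v(J) = (0 + J)² = J²)
-890*v(5*(-1)) = -890*(5*(-1))² = -890*(-5)² = -890*25 = -22250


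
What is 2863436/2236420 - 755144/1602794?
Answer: 362584861963/448065069685 ≈ 0.80922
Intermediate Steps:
2863436/2236420 - 755144/1602794 = 2863436*(1/2236420) - 755144*1/1602794 = 715859/559105 - 377572/801397 = 362584861963/448065069685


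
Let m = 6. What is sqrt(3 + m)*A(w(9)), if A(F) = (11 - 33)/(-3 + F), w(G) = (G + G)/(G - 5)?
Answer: -44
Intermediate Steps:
w(G) = 2*G/(-5 + G) (w(G) = (2*G)/(-5 + G) = 2*G/(-5 + G))
A(F) = -22/(-3 + F)
sqrt(3 + m)*A(w(9)) = sqrt(3 + 6)*(-22/(-3 + 2*9/(-5 + 9))) = sqrt(9)*(-22/(-3 + 2*9/4)) = 3*(-22/(-3 + 2*9*(1/4))) = 3*(-22/(-3 + 9/2)) = 3*(-22/3/2) = 3*(-22*2/3) = 3*(-44/3) = -44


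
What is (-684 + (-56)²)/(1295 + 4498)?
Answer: 2452/5793 ≈ 0.42327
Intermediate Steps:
(-684 + (-56)²)/(1295 + 4498) = (-684 + 3136)/5793 = 2452*(1/5793) = 2452/5793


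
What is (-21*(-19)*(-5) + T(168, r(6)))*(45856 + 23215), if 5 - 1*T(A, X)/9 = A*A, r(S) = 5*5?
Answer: -17679827586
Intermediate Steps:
r(S) = 25
T(A, X) = 45 - 9*A**2 (T(A, X) = 45 - 9*A*A = 45 - 9*A**2)
(-21*(-19)*(-5) + T(168, r(6)))*(45856 + 23215) = (-21*(-19)*(-5) + (45 - 9*168**2))*(45856 + 23215) = (399*(-5) + (45 - 9*28224))*69071 = (-1995 + (45 - 254016))*69071 = (-1995 - 253971)*69071 = -255966*69071 = -17679827586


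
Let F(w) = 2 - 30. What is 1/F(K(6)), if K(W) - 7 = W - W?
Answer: -1/28 ≈ -0.035714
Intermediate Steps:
K(W) = 7 (K(W) = 7 + (W - W) = 7 + 0 = 7)
F(w) = -28
1/F(K(6)) = 1/(-28) = -1/28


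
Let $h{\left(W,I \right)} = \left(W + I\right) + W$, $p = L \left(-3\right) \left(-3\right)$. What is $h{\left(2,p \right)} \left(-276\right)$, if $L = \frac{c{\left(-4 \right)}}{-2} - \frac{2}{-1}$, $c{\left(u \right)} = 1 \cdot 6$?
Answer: $1380$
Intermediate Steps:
$c{\left(u \right)} = 6$
$L = -1$ ($L = \frac{6}{-2} - \frac{2}{-1} = 6 \left(- \frac{1}{2}\right) - -2 = -3 + 2 = -1$)
$p = -9$ ($p = \left(-1\right) \left(-3\right) \left(-3\right) = 3 \left(-3\right) = -9$)
$h{\left(W,I \right)} = I + 2 W$ ($h{\left(W,I \right)} = \left(I + W\right) + W = I + 2 W$)
$h{\left(2,p \right)} \left(-276\right) = \left(-9 + 2 \cdot 2\right) \left(-276\right) = \left(-9 + 4\right) \left(-276\right) = \left(-5\right) \left(-276\right) = 1380$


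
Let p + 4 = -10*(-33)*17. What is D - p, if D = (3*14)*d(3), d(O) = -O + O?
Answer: -5606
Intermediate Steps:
p = 5606 (p = -4 - 10*(-33)*17 = -4 + 330*17 = -4 + 5610 = 5606)
d(O) = 0
D = 0 (D = (3*14)*0 = 42*0 = 0)
D - p = 0 - 1*5606 = 0 - 5606 = -5606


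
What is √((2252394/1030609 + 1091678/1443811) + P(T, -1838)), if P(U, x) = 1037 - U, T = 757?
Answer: 66*√143819408510936396002099/1488004610899 ≈ 16.821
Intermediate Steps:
√((2252394/1030609 + 1091678/1443811) + P(T, -1838)) = √((2252394/1030609 + 1091678/1443811) + (1037 - 1*757)) = √((2252394*(1/1030609) + 1091678*(1/1443811)) + (1037 - 757)) = √((2252394/1030609 + 1091678/1443811) + 280) = √(4377124405436/1488004610899 + 280) = √(421018415457156/1488004610899) = 66*√143819408510936396002099/1488004610899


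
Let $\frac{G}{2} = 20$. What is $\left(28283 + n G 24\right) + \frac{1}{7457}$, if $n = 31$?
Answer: $\frac{432826652}{7457} \approx 58043.0$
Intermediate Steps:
$G = 40$ ($G = 2 \cdot 20 = 40$)
$\left(28283 + n G 24\right) + \frac{1}{7457} = \left(28283 + 31 \cdot 40 \cdot 24\right) + \frac{1}{7457} = \left(28283 + 1240 \cdot 24\right) + \frac{1}{7457} = \left(28283 + 29760\right) + \frac{1}{7457} = 58043 + \frac{1}{7457} = \frac{432826652}{7457}$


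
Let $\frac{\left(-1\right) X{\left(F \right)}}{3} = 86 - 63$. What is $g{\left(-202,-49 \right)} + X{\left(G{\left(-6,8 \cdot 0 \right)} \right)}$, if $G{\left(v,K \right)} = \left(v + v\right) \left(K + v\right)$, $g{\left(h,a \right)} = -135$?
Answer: $-204$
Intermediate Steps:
$G{\left(v,K \right)} = 2 v \left(K + v\right)$
$X{\left(F \right)} = -69$ ($X{\left(F \right)} = - 3 \left(86 - 63\right) = \left(-3\right) 23 = -69$)
$g{\left(-202,-49 \right)} + X{\left(G{\left(-6,8 \cdot 0 \right)} \right)} = -135 - 69 = -204$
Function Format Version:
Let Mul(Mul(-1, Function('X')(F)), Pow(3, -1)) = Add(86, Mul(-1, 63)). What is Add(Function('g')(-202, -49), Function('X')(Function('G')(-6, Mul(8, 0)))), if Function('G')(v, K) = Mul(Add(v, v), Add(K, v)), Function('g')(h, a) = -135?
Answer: -204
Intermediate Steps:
Function('G')(v, K) = Mul(2, v, Add(K, v)) (Function('G')(v, K) = Mul(Mul(2, v), Add(K, v)) = Mul(2, v, Add(K, v)))
Function('X')(F) = -69 (Function('X')(F) = Mul(-3, Add(86, Mul(-1, 63))) = Mul(-3, Add(86, -63)) = Mul(-3, 23) = -69)
Add(Function('g')(-202, -49), Function('X')(Function('G')(-6, Mul(8, 0)))) = Add(-135, -69) = -204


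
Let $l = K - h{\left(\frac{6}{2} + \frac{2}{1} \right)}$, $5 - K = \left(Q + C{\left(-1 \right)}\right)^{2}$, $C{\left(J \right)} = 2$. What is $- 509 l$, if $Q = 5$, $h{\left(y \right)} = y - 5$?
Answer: $22396$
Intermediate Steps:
$h{\left(y \right)} = -5 + y$ ($h{\left(y \right)} = y - 5 = -5 + y$)
$K = -44$ ($K = 5 - \left(5 + 2\right)^{2} = 5 - 7^{2} = 5 - 49 = -44$)
$l = -44$ ($l = -44 - \left(-5 + \left(\frac{6}{2} + \frac{2}{1}\right)\right) = -44 - \left(-5 + \left(6 \cdot \frac{1}{2} + 2 \cdot 1\right)\right) = -44 - \left(-5 + \left(3 + 2\right)\right) = -44 - \left(-5 + 5\right) = -44 - 0 = -44 + 0 = -44$)
$- 509 l = \left(-509\right) \left(-44\right) = 22396$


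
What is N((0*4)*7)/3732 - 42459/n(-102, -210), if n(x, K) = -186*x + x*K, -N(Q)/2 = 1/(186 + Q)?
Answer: -45483149/43268808 ≈ -1.0512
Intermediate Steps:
N(Q) = -2/(186 + Q)
n(x, K) = -186*x + K*x
N((0*4)*7)/3732 - 42459/n(-102, -210) = -2/(186 + (0*4)*7)/3732 - 42459*(-1/(102*(-186 - 210))) = -2/(186 + 0*7)*(1/3732) - 42459/((-102*(-396))) = -2/(186 + 0)*(1/3732) - 42459/40392 = -2/186*(1/3732) - 42459*1/40392 = -2*1/186*(1/3732) - 14153/13464 = -1/93*1/3732 - 14153/13464 = -1/347076 - 14153/13464 = -45483149/43268808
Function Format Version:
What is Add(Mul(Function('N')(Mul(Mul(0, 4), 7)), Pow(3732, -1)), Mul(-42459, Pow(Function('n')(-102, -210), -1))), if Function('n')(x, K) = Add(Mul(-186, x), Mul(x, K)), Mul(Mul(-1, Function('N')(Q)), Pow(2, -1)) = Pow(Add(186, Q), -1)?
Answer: Rational(-45483149, 43268808) ≈ -1.0512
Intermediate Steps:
Function('N')(Q) = Mul(-2, Pow(Add(186, Q), -1))
Function('n')(x, K) = Add(Mul(-186, x), Mul(K, x))
Add(Mul(Function('N')(Mul(Mul(0, 4), 7)), Pow(3732, -1)), Mul(-42459, Pow(Function('n')(-102, -210), -1))) = Add(Mul(Mul(-2, Pow(Add(186, Mul(Mul(0, 4), 7)), -1)), Pow(3732, -1)), Mul(-42459, Pow(Mul(-102, Add(-186, -210)), -1))) = Add(Mul(Mul(-2, Pow(Add(186, Mul(0, 7)), -1)), Rational(1, 3732)), Mul(-42459, Pow(Mul(-102, -396), -1))) = Add(Mul(Mul(-2, Pow(Add(186, 0), -1)), Rational(1, 3732)), Mul(-42459, Pow(40392, -1))) = Add(Mul(Mul(-2, Pow(186, -1)), Rational(1, 3732)), Mul(-42459, Rational(1, 40392))) = Add(Mul(Mul(-2, Rational(1, 186)), Rational(1, 3732)), Rational(-14153, 13464)) = Add(Mul(Rational(-1, 93), Rational(1, 3732)), Rational(-14153, 13464)) = Add(Rational(-1, 347076), Rational(-14153, 13464)) = Rational(-45483149, 43268808)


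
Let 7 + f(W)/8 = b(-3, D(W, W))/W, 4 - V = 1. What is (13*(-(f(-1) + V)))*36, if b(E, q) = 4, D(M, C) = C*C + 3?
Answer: 39780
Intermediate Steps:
D(M, C) = 3 + C**2 (D(M, C) = C**2 + 3 = 3 + C**2)
V = 3 (V = 4 - 1*1 = 4 - 1 = 3)
f(W) = -56 + 32/W (f(W) = -56 + 8*(4/W) = -56 + 32/W)
(13*(-(f(-1) + V)))*36 = (13*(-((-56 + 32/(-1)) + 3)))*36 = (13*(-((-56 + 32*(-1)) + 3)))*36 = (13*(-((-56 - 32) + 3)))*36 = (13*(-(-88 + 3)))*36 = (13*(-1*(-85)))*36 = (13*85)*36 = 1105*36 = 39780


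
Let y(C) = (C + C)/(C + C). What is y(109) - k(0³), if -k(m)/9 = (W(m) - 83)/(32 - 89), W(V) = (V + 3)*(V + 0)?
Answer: 268/19 ≈ 14.105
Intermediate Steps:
W(V) = V*(3 + V) (W(V) = (3 + V)*V = V*(3 + V))
k(m) = -249/19 + 3*m*(3 + m)/19 (k(m) = -9*(m*(3 + m) - 83)/(32 - 89) = -9*(-83 + m*(3 + m))/(-57) = -9*(-83 + m*(3 + m))*(-1)/57 = -9*(83/57 - m*(3 + m)/57) = -249/19 + 3*m*(3 + m)/19)
y(C) = 1 (y(C) = (2*C)/((2*C)) = (2*C)*(1/(2*C)) = 1)
y(109) - k(0³) = 1 - (-249/19 + (3/19)*0³*(3 + 0³)) = 1 - (-249/19 + (3/19)*0*(3 + 0)) = 1 - (-249/19 + (3/19)*0*3) = 1 - (-249/19 + 0) = 1 - 1*(-249/19) = 1 + 249/19 = 268/19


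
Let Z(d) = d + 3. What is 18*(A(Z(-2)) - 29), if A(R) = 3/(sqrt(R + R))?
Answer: -522 + 27*sqrt(2) ≈ -483.82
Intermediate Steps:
Z(d) = 3 + d
A(R) = 3*sqrt(2)/(2*sqrt(R)) (A(R) = 3/(sqrt(2*R)) = 3/((sqrt(2)*sqrt(R))) = 3*(sqrt(2)/(2*sqrt(R))) = 3*sqrt(2)/(2*sqrt(R)))
18*(A(Z(-2)) - 29) = 18*(3*sqrt(2)/(2*sqrt(3 - 2)) - 29) = 18*(3*sqrt(2)/(2*sqrt(1)) - 29) = 18*((3/2)*sqrt(2)*1 - 29) = 18*(3*sqrt(2)/2 - 29) = 18*(-29 + 3*sqrt(2)/2) = -522 + 27*sqrt(2)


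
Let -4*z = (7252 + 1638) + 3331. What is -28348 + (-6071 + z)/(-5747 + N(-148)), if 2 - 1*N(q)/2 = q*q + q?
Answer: -1117017291/39404 ≈ -28348.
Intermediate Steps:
z = -12221/4 (z = -((7252 + 1638) + 3331)/4 = -(8890 + 3331)/4 = -1/4*12221 = -12221/4 ≈ -3055.3)
N(q) = 4 - 2*q - 2*q**2 (N(q) = 4 - 2*(q*q + q) = 4 - 2*(q**2 + q) = 4 - 2*(q + q**2) = 4 + (-2*q - 2*q**2) = 4 - 2*q - 2*q**2)
-28348 + (-6071 + z)/(-5747 + N(-148)) = -28348 + (-6071 - 12221/4)/(-5747 + (4 - 2*(-148) - 2*(-148)**2)) = -28348 - 36505/(4*(-5747 + (4 + 296 - 2*21904))) = -28348 - 36505/(4*(-5747 + (4 + 296 - 43808))) = -28348 - 36505/(4*(-5747 - 43508)) = -28348 - 36505/4/(-49255) = -28348 - 36505/4*(-1/49255) = -28348 + 7301/39404 = -1117017291/39404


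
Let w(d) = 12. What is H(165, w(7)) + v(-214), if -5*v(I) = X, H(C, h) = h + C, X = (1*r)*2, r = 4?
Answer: 877/5 ≈ 175.40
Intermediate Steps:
X = 8 (X = (1*4)*2 = 4*2 = 8)
H(C, h) = C + h
v(I) = -8/5 (v(I) = -⅕*8 = -8/5)
H(165, w(7)) + v(-214) = (165 + 12) - 8/5 = 177 - 8/5 = 877/5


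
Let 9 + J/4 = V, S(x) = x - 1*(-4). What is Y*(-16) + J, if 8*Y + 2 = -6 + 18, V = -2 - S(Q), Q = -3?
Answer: -68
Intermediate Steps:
S(x) = 4 + x (S(x) = x + 4 = 4 + x)
V = -3 (V = -2 - (4 - 3) = -2 - 1*1 = -2 - 1 = -3)
J = -48 (J = -36 + 4*(-3) = -36 - 12 = -48)
Y = 5/4 (Y = -1/4 + (-6 + 18)/8 = -1/4 + (1/8)*12 = -1/4 + 3/2 = 5/4 ≈ 1.2500)
Y*(-16) + J = (5/4)*(-16) - 48 = -20 - 48 = -68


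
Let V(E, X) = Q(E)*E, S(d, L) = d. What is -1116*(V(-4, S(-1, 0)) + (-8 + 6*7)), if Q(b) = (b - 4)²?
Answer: 247752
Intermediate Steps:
Q(b) = (-4 + b)²
V(E, X) = E*(-4 + E)² (V(E, X) = (-4 + E)²*E = E*(-4 + E)²)
-1116*(V(-4, S(-1, 0)) + (-8 + 6*7)) = -1116*(-4*(-4 - 4)² + (-8 + 6*7)) = -1116*(-4*(-8)² + (-8 + 42)) = -1116*(-4*64 + 34) = -1116*(-256 + 34) = -1116*(-222) = 247752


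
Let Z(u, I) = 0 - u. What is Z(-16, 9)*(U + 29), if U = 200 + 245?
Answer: 7584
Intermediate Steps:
Z(u, I) = -u
U = 445
Z(-16, 9)*(U + 29) = (-1*(-16))*(445 + 29) = 16*474 = 7584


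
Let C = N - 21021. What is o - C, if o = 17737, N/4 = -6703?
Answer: 65570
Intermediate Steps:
N = -26812 (N = 4*(-6703) = -26812)
C = -47833 (C = -26812 - 21021 = -47833)
o - C = 17737 - 1*(-47833) = 17737 + 47833 = 65570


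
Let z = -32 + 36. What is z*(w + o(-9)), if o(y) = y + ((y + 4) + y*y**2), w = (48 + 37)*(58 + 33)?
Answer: 27968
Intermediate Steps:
z = 4
w = 7735 (w = 85*91 = 7735)
o(y) = 4 + y**3 + 2*y (o(y) = y + ((4 + y) + y**3) = y + (4 + y + y**3) = 4 + y**3 + 2*y)
z*(w + o(-9)) = 4*(7735 + (4 + (-9)**3 + 2*(-9))) = 4*(7735 + (4 - 729 - 18)) = 4*(7735 - 743) = 4*6992 = 27968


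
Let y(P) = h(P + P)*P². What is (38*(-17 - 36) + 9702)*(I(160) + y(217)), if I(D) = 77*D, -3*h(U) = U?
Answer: -156832632208/3 ≈ -5.2278e+10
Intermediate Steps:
h(U) = -U/3
y(P) = -2*P³/3 (y(P) = (-(P + P)/3)*P² = (-2*P/3)*P² = -2*P³/3)
(38*(-17 - 36) + 9702)*(I(160) + y(217)) = (38*(-17 - 36) + 9702)*(77*160 - ⅔*217³) = (38*(-53) + 9702)*(12320 - ⅔*10218313) = (-2014 + 9702)*(12320 - 20436626/3) = 7688*(-20399666/3) = -156832632208/3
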